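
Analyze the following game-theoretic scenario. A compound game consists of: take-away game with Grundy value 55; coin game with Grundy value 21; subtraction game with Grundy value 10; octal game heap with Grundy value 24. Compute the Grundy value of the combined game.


By the Sprague-Grundy theorem, the Grundy value of a sum of games is the XOR of individual Grundy values.
take-away game: Grundy value = 55. Running XOR: 0 XOR 55 = 55
coin game: Grundy value = 21. Running XOR: 55 XOR 21 = 34
subtraction game: Grundy value = 10. Running XOR: 34 XOR 10 = 40
octal game heap: Grundy value = 24. Running XOR: 40 XOR 24 = 48
The combined Grundy value is 48.

48


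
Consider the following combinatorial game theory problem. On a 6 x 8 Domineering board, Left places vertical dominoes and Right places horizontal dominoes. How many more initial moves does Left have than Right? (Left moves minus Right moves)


Board is 6 x 8 (rows x cols).
Left (vertical) placements: (rows-1) * cols = 5 * 8 = 40
Right (horizontal) placements: rows * (cols-1) = 6 * 7 = 42
Advantage = Left - Right = 40 - 42 = -2

-2


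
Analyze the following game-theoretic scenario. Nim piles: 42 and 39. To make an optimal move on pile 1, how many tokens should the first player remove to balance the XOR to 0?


Piles: 42 and 39
Current XOR: 42 XOR 39 = 13 (non-zero, so this is an N-position).
To make the XOR zero, we need to find a move that balances the piles.
For pile 1 (size 42): target = 42 XOR 13 = 39
We reduce pile 1 from 42 to 39.
Tokens removed: 42 - 39 = 3
Verification: 39 XOR 39 = 0

3


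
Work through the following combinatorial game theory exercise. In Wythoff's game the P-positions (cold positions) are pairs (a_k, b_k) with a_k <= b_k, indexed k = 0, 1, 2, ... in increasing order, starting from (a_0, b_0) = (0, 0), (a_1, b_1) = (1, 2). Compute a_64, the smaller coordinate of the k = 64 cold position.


By Wythoff's theorem, a_k = floor(k * phi) and b_k = floor(k * phi^2) = a_k + k, where phi = (1 + sqrt(5))/2 is the golden ratio.
phi = (1 + sqrt(5))/2 = 1.618034
k = 64
k * phi = 64 * 1.618034 = 103.554175
a_64 = floor(k * phi) = 103

103


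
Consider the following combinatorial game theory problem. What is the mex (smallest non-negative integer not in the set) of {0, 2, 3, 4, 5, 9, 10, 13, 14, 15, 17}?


Set = {0, 2, 3, 4, 5, 9, 10, 13, 14, 15, 17}
0 is in the set.
1 is NOT in the set. This is the mex.
mex = 1

1


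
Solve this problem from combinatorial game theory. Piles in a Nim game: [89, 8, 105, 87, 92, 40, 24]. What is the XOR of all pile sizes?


We need the XOR (exclusive or) of all pile sizes.
After XOR-ing pile 1 (size 89): 0 XOR 89 = 89
After XOR-ing pile 2 (size 8): 89 XOR 8 = 81
After XOR-ing pile 3 (size 105): 81 XOR 105 = 56
After XOR-ing pile 4 (size 87): 56 XOR 87 = 111
After XOR-ing pile 5 (size 92): 111 XOR 92 = 51
After XOR-ing pile 6 (size 40): 51 XOR 40 = 27
After XOR-ing pile 7 (size 24): 27 XOR 24 = 3
The Nim-value of this position is 3.

3


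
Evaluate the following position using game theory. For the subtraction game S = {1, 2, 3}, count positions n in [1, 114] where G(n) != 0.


Subtraction set S = {1, 2, 3}, so G(n) = n mod 4.
G(n) = 0 when n is a multiple of 4.
Multiples of 4 in [1, 114]: 28
N-positions (nonzero Grundy) = 114 - 28 = 86

86


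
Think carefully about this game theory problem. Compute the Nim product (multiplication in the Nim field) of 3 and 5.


Nim multiplication is bilinear over XOR: (u XOR v) * w = (u*w) XOR (v*w).
So we split each operand into its bit components and XOR the pairwise Nim products.
3 = 1 + 2 (as XOR of powers of 2).
5 = 1 + 4 (as XOR of powers of 2).
Using the standard Nim-product table on single bits:
  2*2 = 3,   2*4 = 8,   2*8 = 12,
  4*4 = 6,   4*8 = 11,  8*8 = 13,
and  1*x = x (identity), k*l = l*k (commutative).
Pairwise Nim products:
  1 * 1 = 1
  1 * 4 = 4
  2 * 1 = 2
  2 * 4 = 8
XOR them: 1 XOR 4 XOR 2 XOR 8 = 15.
Result: 3 * 5 = 15 (in Nim).

15


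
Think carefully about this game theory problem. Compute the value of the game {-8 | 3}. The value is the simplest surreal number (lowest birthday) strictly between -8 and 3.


Left options: {-8}, max = -8
Right options: {3}, min = 3
All options are numbers and max(Left) < min(Right), so by the simplicity theorem the value is the simplest (earliest-born) number strictly between -8 and 3.
Integers -7 through 2 all lie strictly between -8 and 3.
Among integers, the simplest (lowest birthday = smallest |n|; 0 is born on day 0, +-n on day n) is 0.
No non-integer in the interval can be simpler: if x is a non-integer in the interval, then floor(x) or ceil(x) also lies in the interval (the interval contains an integer), and both are proper prefixes of x's sign expansion, i.e. born earlier. So the game value is 0.
Game value = 0

0


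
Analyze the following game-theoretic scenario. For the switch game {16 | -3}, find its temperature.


The game is {16 | -3}, a switch {a | b} with numbers a > b.
Cooling {a | b} by t gives {a - t | b + t}, which stops being hot when a - t = b + t, i.e. at t = (a - b)/2. So the temperature of a switch is (a - b)/2.
Temperature = (Left option - Right option) / 2
= (16 - (-3)) / 2
= 19 / 2
= 19/2

19/2


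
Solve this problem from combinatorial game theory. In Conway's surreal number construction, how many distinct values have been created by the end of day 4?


Day 0: {|} = 0 is born. Count = 1.
Day n: the number of surreal numbers born by day n is 2^(n+1) - 1.
By day 0: 2^1 - 1 = 1
By day 1: 2^2 - 1 = 3
By day 2: 2^3 - 1 = 7
By day 3: 2^4 - 1 = 15
By day 4: 2^5 - 1 = 31
By day 4: 31 surreal numbers.

31


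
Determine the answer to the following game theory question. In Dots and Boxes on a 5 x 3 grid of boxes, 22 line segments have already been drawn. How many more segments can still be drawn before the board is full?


Grid: 5 x 3 boxes, i.e. 6 rows and 4 columns of dots.
Horizontal edges: (rows + 1) * cols = 6 * 3 = 18
Vertical edges: rows * (cols + 1) = 5 * 4 = 20
Total edges: 18 + 20 = 38
Edges drawn: 22
Remaining: 38 - 22 = 16

16


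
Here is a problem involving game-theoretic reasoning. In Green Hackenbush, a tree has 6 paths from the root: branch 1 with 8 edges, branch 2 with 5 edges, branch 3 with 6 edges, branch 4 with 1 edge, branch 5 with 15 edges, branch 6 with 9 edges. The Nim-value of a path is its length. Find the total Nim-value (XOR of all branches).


The tree has 6 branches from the ground vertex.
In Green Hackenbush, the Nim-value of a simple path of length k is k.
Branch 1: length 8, Nim-value = 8
Branch 2: length 5, Nim-value = 5
Branch 3: length 6, Nim-value = 6
Branch 4: length 1, Nim-value = 1
Branch 5: length 15, Nim-value = 15
Branch 6: length 9, Nim-value = 9
Total Nim-value = XOR of all branch values:
0 XOR 8 = 8
8 XOR 5 = 13
13 XOR 6 = 11
11 XOR 1 = 10
10 XOR 15 = 5
5 XOR 9 = 12
Nim-value of the tree = 12

12


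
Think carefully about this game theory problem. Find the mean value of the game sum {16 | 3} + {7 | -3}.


G1 = {16 | 3}, G2 = {7 | -3}
Each is a switch {a | b} with numbers a > b; its mean value is (a + b)/2, and mean value is additive over game sums: m(G1 + G2) = m(G1) + m(G2).
Mean of G1 = (16 + (3))/2 = 19/2 = 19/2
Mean of G2 = (7 + (-3))/2 = 4/2 = 2
Mean of G1 + G2 = 19/2 + 2 = 23/2

23/2


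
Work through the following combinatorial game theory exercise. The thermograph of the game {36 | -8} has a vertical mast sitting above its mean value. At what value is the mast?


Game = {36 | -8}, a switch {a | b} with numbers a > b.
Its thermograph has left wall a - t and right wall b + t, which meet at t = (a - b)/2, where both equal (a + b)/2. So the mast (mean value) is at (a + b)/2.
Mean = (36 + (-8))/2 = 28/2 = 14

14


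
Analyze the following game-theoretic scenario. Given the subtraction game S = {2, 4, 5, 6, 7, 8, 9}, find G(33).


The subtraction set is S = {2, 4, 5, 6, 7, 8, 9}.
G(k) = mex{ G(k - s) : s in S, s <= k }. We compute iteratively: G(0) = 0.
G(1) = mex({}) = 0
G(2) = mex({0}) = 1
G(3) = mex({0}) = 1
G(4) = mex({0, 1}) = 2
G(5) = mex({0, 1}) = 2
G(6) = mex({0, 1, 2}) = 3
G(7) = mex({0, 1, 2}) = 3
G(8) = mex({0, 1, 2, 3}) = 4
G(9) = mex({0, 1, 2, 3}) = 4
G(10) = mex({0, 1, 2, 3, 4}) = 5
G(11) = mex({1, 2, 3, 4}) = 0
G(12) = mex({1, 2, 3, 4, 5}) = 0
G(13) = mex({0, 2, 3, 4}) = 1
G(14) = mex({0, 2, 3, 4, 5}) = 1
G(15) = mex({0, 1, 3, 4, 5}) = 2
G(16) = mex({0, 1, 3, 4, 5}) = 2
G(17) = mex({0, 1, 2, 4, 5}) = 3
G(18) = mex({0, 1, 2, 4, 5}) = 3
G(19) = mex({0, 1, 2, 3, 5}) = 4
Observe that G(11)..G(19) = 0, 0, 1, 1, 2, 2, 3, 3, 4 repeats G(0)..G(8) = 0, 0, 1, 1, 2, 2, 3, 3, 4.
For k >= max(S) = 9, G(k) is determined by the previous 9 values G(k-9)..G(k-1); a window of 9 consecutive values has recurred shifted by 11, so by induction G(k + 11) = G(k) for all k >= 0: the sequence is periodic from the start with period 11.
One period: G(0..10) = 0, 0, 1, 1, 2, 2, 3, 3, 4, 4, 5.
33 mod 11 = 0, so G(33) = G(0) = 0.

0


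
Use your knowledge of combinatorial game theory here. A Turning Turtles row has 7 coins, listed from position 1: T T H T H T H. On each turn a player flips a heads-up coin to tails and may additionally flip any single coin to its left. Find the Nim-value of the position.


Coins: T T H T H T H
Key fact: a single head at position k behaves exactly like a Nim heap of size k (turning it to T and optionally flipping a coin at j < k corresponds to moving the heap from k to j, or to 0), and heads combine as a disjunctive sum (two heads at the same place would cancel, matching j XOR j = 0). So the Nim-value is the XOR of the 1-indexed positions of the heads.
Face-up positions (1-indexed): [3, 5, 7]
XOR 0 with 3: 0 XOR 3 = 3
XOR 3 with 5: 3 XOR 5 = 6
XOR 6 with 7: 6 XOR 7 = 1
Nim-value = 1

1


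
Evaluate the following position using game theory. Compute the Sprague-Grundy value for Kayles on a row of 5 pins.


Kayles: a move removes 1 or 2 adjacent pins from a contiguous row.
Removing pins from a row of k leaves two independent rows (a, b) with a + b = k - 1 (one pin) or a + b = k - 2 (two pins); an end removal gives a = 0.
By Sprague-Grundy, G(k) = mex{ G(a) XOR G(b) } over all these splits. G(0) = 0.
G(1): splits (0,0):0^0=0 -> mex({0}) = 1
G(2): splits (0,1):0^1=1 (0,0):0^0=0 -> mex({0, 1}) = 2
G(3): splits (0,2):0^2=2 (1,1):1^1=0 (0,1):0^1=1 -> mex({0, 1, 2}) = 3
G(4): splits (0,3):0^3=3 (1,2):1^2=3 (0,2):0^2=2 (1,1):1^1=0 -> mex({0, 2, 3}) = 1
G(5): splits (0,4):0^1=1 (1,3):1^3=2 (2,2):2^2=0 (0,3):0^3=3 (1,2):1^2=3 -> mex({0, 1, 2, 3}) = 4
Therefore G(5) = 4.

4


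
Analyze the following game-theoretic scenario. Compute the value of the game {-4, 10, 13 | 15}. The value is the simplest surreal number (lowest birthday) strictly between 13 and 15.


Left options: {-4, 10, 13}, max = 13
Right options: {15}, min = 15
All options are numbers and max(Left) < min(Right), so by the simplicity theorem the value is the simplest (earliest-born) number strictly between 13 and 15.
The only integer strictly between 13 and 15 is 14.
No non-integer in the interval can be simpler: if x is a non-integer in the interval, then floor(x) or ceil(x) also lies in the interval (the interval contains an integer), and both are proper prefixes of x's sign expansion, i.e. born earlier. So the game value is 14.
Game value = 14

14


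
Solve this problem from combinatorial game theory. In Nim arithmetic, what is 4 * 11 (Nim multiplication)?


Nim multiplication is bilinear over XOR: (u XOR v) * w = (u*w) XOR (v*w).
So we split each operand into its bit components and XOR the pairwise Nim products.
4 = 4 (as XOR of powers of 2).
11 = 1 + 2 + 8 (as XOR of powers of 2).
Using the standard Nim-product table on single bits:
  2*2 = 3,   2*4 = 8,   2*8 = 12,
  4*4 = 6,   4*8 = 11,  8*8 = 13,
and  1*x = x (identity), k*l = l*k (commutative).
Pairwise Nim products:
  4 * 1 = 4
  4 * 2 = 8
  4 * 8 = 11
XOR them: 4 XOR 8 XOR 11 = 7.
Result: 4 * 11 = 7 (in Nim).

7


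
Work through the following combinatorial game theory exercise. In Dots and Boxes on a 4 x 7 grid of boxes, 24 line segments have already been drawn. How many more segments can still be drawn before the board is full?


Grid: 4 x 7 boxes, i.e. 5 rows and 8 columns of dots.
Horizontal edges: (rows + 1) * cols = 5 * 7 = 35
Vertical edges: rows * (cols + 1) = 4 * 8 = 32
Total edges: 35 + 32 = 67
Edges drawn: 24
Remaining: 67 - 24 = 43

43


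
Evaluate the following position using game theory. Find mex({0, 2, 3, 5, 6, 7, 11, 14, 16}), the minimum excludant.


Set = {0, 2, 3, 5, 6, 7, 11, 14, 16}
0 is in the set.
1 is NOT in the set. This is the mex.
mex = 1

1


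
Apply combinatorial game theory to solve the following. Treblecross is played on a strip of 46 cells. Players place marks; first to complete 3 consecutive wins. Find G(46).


Treblecross: place X on empty cells; 3-in-a-row wins.
Playing within two cells of an existing X lets the opponent win at once, so sensible play treats the cells i-2..i+2 around each X as dead. The player left with no safe cell loses, so this is a normal-play take-away game on strips of safe cells.
Placing X at cell i (0-indexed) of a strip of k safe cells leaves independent strips of sizes max(0, i-2) and max(0, k-i-3). Hence G(k) = mex{ G(max(0,i-2)) XOR G(max(0,k-i-3)) : 0 <= i < k }, with G(0) = 0.
G(1): splits (0,0):0^0=0 -> mex({0}) = 1
G(2): splits (0,0):0^0=0 -> mex({0}) = 1
G(3): splits (0,0):0^0=0 -> mex({0}) = 1
G(4): splits (0,1):0^1=1 (0,0):0^0=0 -> mex({0, 1}) = 2
G(5): splits (0,2):0^1=1 (0,1):0^1=1 (0,0):0^0=0 -> mex({0, 1}) = 2
G(6) = mex({1}) = 0
G(7) = mex({0, 1, 2}) = 3
G(8) = mex({0, 1, 2}) = 3
G(9) = mex({0, 2}) = 1
G(10) = mex({0, 2, 3}) = 1
G(11) = mex({0, 3}) = 1
G(12) = mex({1, 3}) = 0
G(13) = mex({0, 1, 2, 3}) = 4
G(14) = mex({0, 1, 2}) = 3
G(15) = mex({0, 1, 2}) = 3
G(16) = mex({0, 1, 2, 4}) = 3
G(17) = mex({0, 1, 3, 4}) = 2
G(18) = mex({0, 1, 3, 4}) = 2
G(19) = mex({0, 1, 3, 5}) = 2
G(20) = mex({0, 1, 2, 3, 5}) = 4
G(21) = mex({0, 1, 2, 3, 5}) = 4
G(22) = mex({1, 2, 6}) = 0
G(23) = mex({0, 1, 2, 3, 4, 6}) = 5
G(24) = mex({0, 1, 2, 3, 4}) = 5
G(25) = mex({0, 1, 3, 4, 7}) = 2
G(26) = mex({0, 1, 3, 4, 5, 7}) = 2
G(27) = mex({0, 1, 3, 5}) = 2
G(28) = mex({0, 1, 2, 5}) = 3
G(29) = mex({0, 1, 2, 4, 5, 6}) = 3
G(30) = mex({1, 2, 4, 6}) = 0
G(31) = mex({0, 1, 2, 3, 4, 6}) = 5
G(32) = mex({1, 2, 3, 4, 7}) = 0
G(33) = mex({0, 3, 7}) = 1
G(34) = mex({0, 2, 3, 5, 7}) = 1
G(35) = mex({0, 2, 3, 5, 6}) = 1
G(36) = mex({0, 1, 2, 5, 6}) = 3
G(37) = mex({0, 1, 2, 4, 5, 6}) = 3
G(38) = mex({0, 1, 2, 4}) = 3
G(39) = mex({0, 1, 2, 3, 4, 7}) = 5
G(40) = mex({0, 1, 2, 3, 4, 5, 7}) = 6
G(41) = mex({0, 1, 2, 3, 5, 7}) = 4
G(42) = mex({0, 1, 2, 3, 5, 6, 7}) = 4
G(43) = mex({0, 2, 3, 5, 6}) = 1
G(44) = mex({1, 2, 3, 4, 5, 6}) = 0
G(45) = mex({0, 1, 2, 3, 4, 6, 7}) = 5
G(46) = mex({0, 1, 2, 3, 4, 7}) = 5
Therefore G(46) = 5.

5


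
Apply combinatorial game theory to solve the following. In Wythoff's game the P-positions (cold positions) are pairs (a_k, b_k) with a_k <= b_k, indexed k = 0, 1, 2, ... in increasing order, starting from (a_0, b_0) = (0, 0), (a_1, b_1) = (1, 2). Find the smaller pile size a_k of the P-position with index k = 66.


By Wythoff's theorem, a_k = floor(k * phi) and b_k = floor(k * phi^2) = a_k + k, where phi = (1 + sqrt(5))/2 is the golden ratio.
phi = (1 + sqrt(5))/2 = 1.618034
k = 66
k * phi = 66 * 1.618034 = 106.790243
a_66 = floor(k * phi) = 106

106


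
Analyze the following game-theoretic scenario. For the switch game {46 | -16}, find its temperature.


The game is {46 | -16}, a switch {a | b} with numbers a > b.
Cooling {a | b} by t gives {a - t | b + t}, which stops being hot when a - t = b + t, i.e. at t = (a - b)/2. So the temperature of a switch is (a - b)/2.
Temperature = (Left option - Right option) / 2
= (46 - (-16)) / 2
= 62 / 2
= 31

31


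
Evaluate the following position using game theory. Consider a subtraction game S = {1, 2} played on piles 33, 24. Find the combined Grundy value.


Subtraction set: {1, 2}
For this subtraction set, G(n) = n mod 3 (period = max + 1 = 3).
Pile 1 (size 33): G(33) = 33 mod 3 = 0
Pile 2 (size 24): G(24) = 24 mod 3 = 0
Total Grundy value = XOR of all: 0 XOR 0 = 0

0


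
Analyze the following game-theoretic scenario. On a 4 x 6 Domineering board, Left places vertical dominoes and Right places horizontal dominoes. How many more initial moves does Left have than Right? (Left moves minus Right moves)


Board is 4 x 6 (rows x cols).
Left (vertical) placements: (rows-1) * cols = 3 * 6 = 18
Right (horizontal) placements: rows * (cols-1) = 4 * 5 = 20
Advantage = Left - Right = 18 - 20 = -2

-2


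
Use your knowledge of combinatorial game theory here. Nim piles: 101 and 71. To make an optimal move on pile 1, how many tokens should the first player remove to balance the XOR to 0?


Piles: 101 and 71
Current XOR: 101 XOR 71 = 34 (non-zero, so this is an N-position).
To make the XOR zero, we need to find a move that balances the piles.
For pile 1 (size 101): target = 101 XOR 34 = 71
We reduce pile 1 from 101 to 71.
Tokens removed: 101 - 71 = 30
Verification: 71 XOR 71 = 0

30


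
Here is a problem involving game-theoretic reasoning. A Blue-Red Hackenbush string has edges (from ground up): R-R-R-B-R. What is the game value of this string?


Edges (from ground): R-R-R-B-R
By Berlekamp's sign-expansion rule, a Blue-Red Hackenbush stalk has the value of the surreal number whose sign sequence is the edge sequence with B -> + and R -> -.
Sign sequence: ---+-
Trace the sign expansion in the surreal number tree, starting from 0:
Edge 1: R (sign -) -> bounds (-inf, 0), value = -1
Edge 2: R (sign -) -> bounds (-inf, -1), value = -2
Edge 3: R (sign -) -> bounds (-inf, -2), value = -3
Edge 4: B (sign +) -> bounds (-3, -2), value = -5/2
Edge 5: R (sign -) -> bounds (-3, -5/2), value = -11/4
Game value = -11/4

-11/4


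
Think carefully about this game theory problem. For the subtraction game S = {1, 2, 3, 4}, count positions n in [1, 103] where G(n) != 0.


Subtraction set S = {1, 2, 3, 4}, so G(n) = n mod 5.
G(n) = 0 when n is a multiple of 5.
Multiples of 5 in [1, 103]: 20
N-positions (nonzero Grundy) = 103 - 20 = 83

83


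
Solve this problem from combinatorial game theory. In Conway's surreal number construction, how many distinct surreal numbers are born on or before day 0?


Day 0: {|} = 0 is born. Count = 1.
Day n: the number of surreal numbers born by day n is 2^(n+1) - 1.
By day 0: 2^1 - 1 = 1
By day 0: 1 surreal numbers.

1


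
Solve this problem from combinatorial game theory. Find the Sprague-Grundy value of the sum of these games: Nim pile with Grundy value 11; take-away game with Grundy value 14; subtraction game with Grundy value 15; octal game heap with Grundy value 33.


By the Sprague-Grundy theorem, the Grundy value of a sum of games is the XOR of individual Grundy values.
Nim pile: Grundy value = 11. Running XOR: 0 XOR 11 = 11
take-away game: Grundy value = 14. Running XOR: 11 XOR 14 = 5
subtraction game: Grundy value = 15. Running XOR: 5 XOR 15 = 10
octal game heap: Grundy value = 33. Running XOR: 10 XOR 33 = 43
The combined Grundy value is 43.

43


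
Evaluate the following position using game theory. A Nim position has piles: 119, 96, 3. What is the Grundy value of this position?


We need the XOR (exclusive or) of all pile sizes.
After XOR-ing pile 1 (size 119): 0 XOR 119 = 119
After XOR-ing pile 2 (size 96): 119 XOR 96 = 23
After XOR-ing pile 3 (size 3): 23 XOR 3 = 20
The Nim-value of this position is 20.

20


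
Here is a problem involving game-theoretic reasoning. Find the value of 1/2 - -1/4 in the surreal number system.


x = 1/2, y = -1/4
Converting to common denominator: 4
x = 2/4, y = -1/4
x - y = 1/2 - -1/4 = 3/4

3/4


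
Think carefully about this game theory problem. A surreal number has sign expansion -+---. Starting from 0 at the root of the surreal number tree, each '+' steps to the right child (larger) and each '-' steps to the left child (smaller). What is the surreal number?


Sign expansion: -+---
Rule: track bounds (lo, hi), initially (-inf, +inf). On '+', the current value becomes lo and we move to the simplest number in (value, hi): value + 1 if hi = +inf, otherwise the midpoint (value + hi)/2. On '-', the current value becomes hi and we move to value - 1 if lo = -inf, otherwise the midpoint (lo + value)/2.
Start at 0.
Step 1: sign = -, move left. Bounds: (-inf, 0). Value = -1
Step 2: sign = +, move right. Bounds: (-1, 0). Value = -1/2
Step 3: sign = -, move left. Bounds: (-1, -1/2). Value = -3/4
Step 4: sign = -, move left. Bounds: (-1, -3/4). Value = -7/8
Step 5: sign = -, move left. Bounds: (-1, -7/8). Value = -15/16
The surreal number with sign expansion -+--- is -15/16.

-15/16


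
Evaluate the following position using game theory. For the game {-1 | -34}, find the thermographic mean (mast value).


Game = {-1 | -34}, a switch {a | b} with numbers a > b.
Its thermograph has left wall a - t and right wall b + t, which meet at t = (a - b)/2, where both equal (a + b)/2. So the mast (mean value) is at (a + b)/2.
Mean = (-1 + (-34))/2 = -35/2 = -35/2

-35/2


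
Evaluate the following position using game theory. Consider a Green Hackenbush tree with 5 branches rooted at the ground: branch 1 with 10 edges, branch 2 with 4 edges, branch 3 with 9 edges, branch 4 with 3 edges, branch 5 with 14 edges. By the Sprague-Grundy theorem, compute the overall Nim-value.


The tree has 5 branches from the ground vertex.
In Green Hackenbush, the Nim-value of a simple path of length k is k.
Branch 1: length 10, Nim-value = 10
Branch 2: length 4, Nim-value = 4
Branch 3: length 9, Nim-value = 9
Branch 4: length 3, Nim-value = 3
Branch 5: length 14, Nim-value = 14
Total Nim-value = XOR of all branch values:
0 XOR 10 = 10
10 XOR 4 = 14
14 XOR 9 = 7
7 XOR 3 = 4
4 XOR 14 = 10
Nim-value of the tree = 10

10


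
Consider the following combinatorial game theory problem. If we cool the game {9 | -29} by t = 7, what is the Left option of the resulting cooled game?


Original game: {9 | -29} (a switch {a | b} with a > b).
Cooling by t (for t below the temperature (a - b)/2 = 19) taxes each move by t: {a | b} cooled by t is {a - t | b + t}.
Cooling amount: t = 7
Cooled Left option: 9 - 7 = 2
Cooled Right option: -29 + 7 = -22
Cooled game: {2 | -22}
Left option = 2

2


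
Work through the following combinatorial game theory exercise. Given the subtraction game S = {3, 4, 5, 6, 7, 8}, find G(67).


The subtraction set is S = {3, 4, 5, 6, 7, 8}.
G(k) = mex{ G(k - s) : s in S, s <= k }. We compute iteratively: G(0) = 0.
G(1) = mex({}) = 0
G(2) = mex({}) = 0
G(3) = mex({0}) = 1
G(4) = mex({0}) = 1
G(5) = mex({0}) = 1
G(6) = mex({0, 1}) = 2
G(7) = mex({0, 1}) = 2
G(8) = mex({0, 1}) = 2
G(9) = mex({0, 1, 2}) = 3
G(10) = mex({0, 1, 2}) = 3
G(11) = mex({1, 2}) = 0
G(12) = mex({1, 2, 3}) = 0
G(13) = mex({1, 2, 3}) = 0
G(14) = mex({0, 2, 3}) = 1
G(15) = mex({0, 2, 3}) = 1
G(16) = mex({0, 2, 3}) = 1
G(17) = mex({0, 1, 3}) = 2
G(18) = mex({0, 1, 3}) = 2
Observe that G(11)..G(18) = 0, 0, 0, 1, 1, 1, 2, 2 repeats G(0)..G(7) = 0, 0, 0, 1, 1, 1, 2, 2.
For k >= max(S) = 8, G(k) is determined by the previous 8 values G(k-8)..G(k-1); a window of 8 consecutive values has recurred shifted by 11, so by induction G(k + 11) = G(k) for all k >= 0: the sequence is periodic from the start with period 11.
One period: G(0..10) = 0, 0, 0, 1, 1, 1, 2, 2, 2, 3, 3.
67 mod 11 = 1, so G(67) = G(1) = 0.

0


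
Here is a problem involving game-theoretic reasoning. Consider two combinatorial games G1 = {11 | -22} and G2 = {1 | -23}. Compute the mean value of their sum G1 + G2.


G1 = {11 | -22}, G2 = {1 | -23}
Each is a switch {a | b} with numbers a > b; its mean value is (a + b)/2, and mean value is additive over game sums: m(G1 + G2) = m(G1) + m(G2).
Mean of G1 = (11 + (-22))/2 = -11/2 = -11/2
Mean of G2 = (1 + (-23))/2 = -22/2 = -11
Mean of G1 + G2 = -11/2 + -11 = -33/2

-33/2


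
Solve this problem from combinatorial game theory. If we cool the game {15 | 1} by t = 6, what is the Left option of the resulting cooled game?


Original game: {15 | 1} (a switch {a | b} with a > b).
Cooling by t (for t below the temperature (a - b)/2 = 7) taxes each move by t: {a | b} cooled by t is {a - t | b + t}.
Cooling amount: t = 6
Cooled Left option: 15 - 6 = 9
Cooled Right option: 1 + 6 = 7
Cooled game: {9 | 7}
Left option = 9

9


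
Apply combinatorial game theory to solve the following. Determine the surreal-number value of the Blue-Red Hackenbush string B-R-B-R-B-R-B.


Edges (from ground): B-R-B-R-B-R-B
By Berlekamp's sign-expansion rule, a Blue-Red Hackenbush stalk has the value of the surreal number whose sign sequence is the edge sequence with B -> + and R -> -.
Sign sequence: +-+-+-+
Trace the sign expansion in the surreal number tree, starting from 0:
Edge 1: B (sign +) -> bounds (0, +inf), value = 1
Edge 2: R (sign -) -> bounds (0, 1), value = 1/2
Edge 3: B (sign +) -> bounds (1/2, 1), value = 3/4
Edge 4: R (sign -) -> bounds (1/2, 3/4), value = 5/8
Edge 5: B (sign +) -> bounds (5/8, 3/4), value = 11/16
Edge 6: R (sign -) -> bounds (5/8, 11/16), value = 21/32
Edge 7: B (sign +) -> bounds (21/32, 11/16), value = 43/64
Game value = 43/64

43/64


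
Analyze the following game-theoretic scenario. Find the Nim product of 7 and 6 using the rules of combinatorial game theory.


Nim multiplication is bilinear over XOR: (u XOR v) * w = (u*w) XOR (v*w).
So we split each operand into its bit components and XOR the pairwise Nim products.
7 = 1 + 2 + 4 (as XOR of powers of 2).
6 = 2 + 4 (as XOR of powers of 2).
Using the standard Nim-product table on single bits:
  2*2 = 3,   2*4 = 8,   2*8 = 12,
  4*4 = 6,   4*8 = 11,  8*8 = 13,
and  1*x = x (identity), k*l = l*k (commutative).
Pairwise Nim products:
  1 * 2 = 2
  1 * 4 = 4
  2 * 2 = 3
  2 * 4 = 8
  4 * 2 = 8
  4 * 4 = 6
XOR them: 2 XOR 4 XOR 3 XOR 8 XOR 8 XOR 6 = 3.
Result: 7 * 6 = 3 (in Nim).

3


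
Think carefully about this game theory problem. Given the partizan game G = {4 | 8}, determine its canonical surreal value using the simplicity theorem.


Left options: {4}, max = 4
Right options: {8}, min = 8
All options are numbers and max(Left) < min(Right), so by the simplicity theorem the value is the simplest (earliest-born) number strictly between 4 and 8.
Integers 5 through 7 all lie strictly between 4 and 8.
Among integers, the simplest (lowest birthday = smallest |n|; 0 is born on day 0, +-n on day n) is 5.
No non-integer in the interval can be simpler: if x is a non-integer in the interval, then floor(x) or ceil(x) also lies in the interval (the interval contains an integer), and both are proper prefixes of x's sign expansion, i.e. born earlier. So the game value is 5.
Game value = 5

5


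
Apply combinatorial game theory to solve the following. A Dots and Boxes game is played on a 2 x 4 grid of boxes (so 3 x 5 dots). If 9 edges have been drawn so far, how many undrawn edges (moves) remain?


Grid: 2 x 4 boxes, i.e. 3 rows and 5 columns of dots.
Horizontal edges: (rows + 1) * cols = 3 * 4 = 12
Vertical edges: rows * (cols + 1) = 2 * 5 = 10
Total edges: 12 + 10 = 22
Edges drawn: 9
Remaining: 22 - 9 = 13

13


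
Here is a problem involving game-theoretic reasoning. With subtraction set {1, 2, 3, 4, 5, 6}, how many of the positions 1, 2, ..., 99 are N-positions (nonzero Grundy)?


Subtraction set S = {1, 2, 3, 4, 5, 6}, so G(n) = n mod 7.
G(n) = 0 when n is a multiple of 7.
Multiples of 7 in [1, 99]: 14
N-positions (nonzero Grundy) = 99 - 14 = 85

85


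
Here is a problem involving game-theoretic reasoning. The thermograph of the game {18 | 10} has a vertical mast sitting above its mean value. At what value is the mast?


Game = {18 | 10}, a switch {a | b} with numbers a > b.
Its thermograph has left wall a - t and right wall b + t, which meet at t = (a - b)/2, where both equal (a + b)/2. So the mast (mean value) is at (a + b)/2.
Mean = (18 + (10))/2 = 28/2 = 14

14


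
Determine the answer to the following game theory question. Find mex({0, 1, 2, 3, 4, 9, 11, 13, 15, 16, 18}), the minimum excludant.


Set = {0, 1, 2, 3, 4, 9, 11, 13, 15, 16, 18}
0 is in the set.
1 is in the set.
2 is in the set.
3 is in the set.
4 is in the set.
5 is NOT in the set. This is the mex.
mex = 5

5


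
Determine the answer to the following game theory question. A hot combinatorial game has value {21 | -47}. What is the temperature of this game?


The game is {21 | -47}, a switch {a | b} with numbers a > b.
Cooling {a | b} by t gives {a - t | b + t}, which stops being hot when a - t = b + t, i.e. at t = (a - b)/2. So the temperature of a switch is (a - b)/2.
Temperature = (Left option - Right option) / 2
= (21 - (-47)) / 2
= 68 / 2
= 34

34


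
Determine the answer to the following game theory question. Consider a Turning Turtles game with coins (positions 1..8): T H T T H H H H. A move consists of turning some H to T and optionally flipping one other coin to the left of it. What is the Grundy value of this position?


Coins: T H T T H H H H
Key fact: a single head at position k behaves exactly like a Nim heap of size k (turning it to T and optionally flipping a coin at j < k corresponds to moving the heap from k to j, or to 0), and heads combine as a disjunctive sum (two heads at the same place would cancel, matching j XOR j = 0). So the Nim-value is the XOR of the 1-indexed positions of the heads.
Face-up positions (1-indexed): [2, 5, 6, 7, 8]
XOR 0 with 2: 0 XOR 2 = 2
XOR 2 with 5: 2 XOR 5 = 7
XOR 7 with 6: 7 XOR 6 = 1
XOR 1 with 7: 1 XOR 7 = 6
XOR 6 with 8: 6 XOR 8 = 14
Nim-value = 14

14


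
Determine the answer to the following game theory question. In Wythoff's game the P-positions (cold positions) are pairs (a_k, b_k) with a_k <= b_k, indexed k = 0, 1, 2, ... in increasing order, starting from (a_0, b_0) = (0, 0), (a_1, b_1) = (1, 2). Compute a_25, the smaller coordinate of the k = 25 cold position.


By Wythoff's theorem, a_k = floor(k * phi) and b_k = floor(k * phi^2) = a_k + k, where phi = (1 + sqrt(5))/2 is the golden ratio.
phi = (1 + sqrt(5))/2 = 1.618034
k = 25
k * phi = 25 * 1.618034 = 40.450850
a_25 = floor(k * phi) = 40

40


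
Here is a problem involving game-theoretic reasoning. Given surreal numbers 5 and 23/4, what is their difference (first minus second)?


x = 5, y = 23/4
Converting to common denominator: 4
x = 20/4, y = 23/4
x - y = 5 - 23/4 = -3/4

-3/4


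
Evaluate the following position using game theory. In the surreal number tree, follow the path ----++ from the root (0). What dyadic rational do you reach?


Sign expansion: ----++
Rule: track bounds (lo, hi), initially (-inf, +inf). On '+', the current value becomes lo and we move to the simplest number in (value, hi): value + 1 if hi = +inf, otherwise the midpoint (value + hi)/2. On '-', the current value becomes hi and we move to value - 1 if lo = -inf, otherwise the midpoint (lo + value)/2.
Start at 0.
Step 1: sign = -, move left. Bounds: (-inf, 0). Value = -1
Step 2: sign = -, move left. Bounds: (-inf, -1). Value = -2
Step 3: sign = -, move left. Bounds: (-inf, -2). Value = -3
Step 4: sign = -, move left. Bounds: (-inf, -3). Value = -4
Step 5: sign = +, move right. Bounds: (-4, -3). Value = -7/2
Step 6: sign = +, move right. Bounds: (-7/2, -3). Value = -13/4
The surreal number with sign expansion ----++ is -13/4.

-13/4


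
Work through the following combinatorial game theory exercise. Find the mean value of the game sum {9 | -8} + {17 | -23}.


G1 = {9 | -8}, G2 = {17 | -23}
Each is a switch {a | b} with numbers a > b; its mean value is (a + b)/2, and mean value is additive over game sums: m(G1 + G2) = m(G1) + m(G2).
Mean of G1 = (9 + (-8))/2 = 1/2 = 1/2
Mean of G2 = (17 + (-23))/2 = -6/2 = -3
Mean of G1 + G2 = 1/2 + -3 = -5/2

-5/2


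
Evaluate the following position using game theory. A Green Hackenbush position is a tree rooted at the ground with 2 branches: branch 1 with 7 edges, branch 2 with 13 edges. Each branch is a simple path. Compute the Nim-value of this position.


The tree has 2 branches from the ground vertex.
In Green Hackenbush, the Nim-value of a simple path of length k is k.
Branch 1: length 7, Nim-value = 7
Branch 2: length 13, Nim-value = 13
Total Nim-value = XOR of all branch values:
0 XOR 7 = 7
7 XOR 13 = 10
Nim-value of the tree = 10

10


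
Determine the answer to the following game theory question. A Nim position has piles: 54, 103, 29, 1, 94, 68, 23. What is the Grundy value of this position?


We need the XOR (exclusive or) of all pile sizes.
After XOR-ing pile 1 (size 54): 0 XOR 54 = 54
After XOR-ing pile 2 (size 103): 54 XOR 103 = 81
After XOR-ing pile 3 (size 29): 81 XOR 29 = 76
After XOR-ing pile 4 (size 1): 76 XOR 1 = 77
After XOR-ing pile 5 (size 94): 77 XOR 94 = 19
After XOR-ing pile 6 (size 68): 19 XOR 68 = 87
After XOR-ing pile 7 (size 23): 87 XOR 23 = 64
The Nim-value of this position is 64.

64


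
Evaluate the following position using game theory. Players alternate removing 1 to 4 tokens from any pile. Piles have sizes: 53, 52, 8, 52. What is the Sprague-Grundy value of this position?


Subtraction set: {1, 2, 3, 4}
For this subtraction set, G(n) = n mod 5 (period = max + 1 = 5).
Pile 1 (size 53): G(53) = 53 mod 5 = 3
Pile 2 (size 52): G(52) = 52 mod 5 = 2
Pile 3 (size 8): G(8) = 8 mod 5 = 3
Pile 4 (size 52): G(52) = 52 mod 5 = 2
Total Grundy value = XOR of all: 3 XOR 2 XOR 3 XOR 2 = 0

0


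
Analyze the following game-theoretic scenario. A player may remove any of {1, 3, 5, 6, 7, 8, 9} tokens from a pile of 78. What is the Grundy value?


The subtraction set is S = {1, 3, 5, 6, 7, 8, 9}.
G(k) = mex{ G(k - s) : s in S, s <= k }. We compute iteratively: G(0) = 0.
G(1) = mex({0}) = 1
G(2) = mex({1}) = 0
G(3) = mex({0}) = 1
G(4) = mex({1}) = 0
G(5) = mex({0}) = 1
G(6) = mex({0, 1}) = 2
G(7) = mex({0, 1, 2}) = 3
G(8) = mex({0, 1, 3}) = 2
G(9) = mex({0, 1, 2}) = 3
G(10) = mex({0, 1, 3}) = 2
G(11) = mex({0, 1, 2}) = 3
G(12) = mex({0, 1, 2, 3}) = 4
G(13) = mex({0, 1, 2, 3, 4}) = 5
G(14) = mex({1, 2, 3, 5}) = 0
G(15) = mex({0, 2, 3, 4}) = 1
G(16) = mex({1, 2, 3, 5}) = 0
G(17) = mex({0, 2, 3, 4}) = 1
G(18) = mex({1, 2, 3, 4, 5}) = 0
G(19) = mex({0, 2, 3, 4, 5}) = 1
G(20) = mex({0, 1, 3, 4, 5}) = 2
G(21) = mex({0, 1, 2, 4, 5}) = 3
G(22) = mex({0, 1, 3, 5}) = 2
Observe that G(14)..G(22) = 0, 1, 0, 1, 0, 1, 2, 3, 2 repeats G(0)..G(8) = 0, 1, 0, 1, 0, 1, 2, 3, 2.
For k >= max(S) = 9, G(k) is determined by the previous 9 values G(k-9)..G(k-1); a window of 9 consecutive values has recurred shifted by 14, so by induction G(k + 14) = G(k) for all k >= 0: the sequence is periodic from the start with period 14.
One period: G(0..13) = 0, 1, 0, 1, 0, 1, 2, 3, 2, 3, 2, 3, 4, 5.
78 mod 14 = 8, so G(78) = G(8) = 2.

2


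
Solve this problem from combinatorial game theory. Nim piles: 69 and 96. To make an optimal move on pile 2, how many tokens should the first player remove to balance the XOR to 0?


Piles: 69 and 96
Current XOR: 69 XOR 96 = 37 (non-zero, so this is an N-position).
To make the XOR zero, we need to find a move that balances the piles.
For pile 2 (size 96): target = 96 XOR 37 = 69
We reduce pile 2 from 96 to 69.
Tokens removed: 96 - 69 = 27
Verification: 69 XOR 69 = 0

27


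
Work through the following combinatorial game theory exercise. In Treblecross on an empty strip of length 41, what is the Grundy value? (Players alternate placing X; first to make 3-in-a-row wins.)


Treblecross: place X on empty cells; 3-in-a-row wins.
Playing within two cells of an existing X lets the opponent win at once, so sensible play treats the cells i-2..i+2 around each X as dead. The player left with no safe cell loses, so this is a normal-play take-away game on strips of safe cells.
Placing X at cell i (0-indexed) of a strip of k safe cells leaves independent strips of sizes max(0, i-2) and max(0, k-i-3). Hence G(k) = mex{ G(max(0,i-2)) XOR G(max(0,k-i-3)) : 0 <= i < k }, with G(0) = 0.
G(1): splits (0,0):0^0=0 -> mex({0}) = 1
G(2): splits (0,0):0^0=0 -> mex({0}) = 1
G(3): splits (0,0):0^0=0 -> mex({0}) = 1
G(4): splits (0,1):0^1=1 (0,0):0^0=0 -> mex({0, 1}) = 2
G(5): splits (0,2):0^1=1 (0,1):0^1=1 (0,0):0^0=0 -> mex({0, 1}) = 2
G(6) = mex({1}) = 0
G(7) = mex({0, 1, 2}) = 3
G(8) = mex({0, 1, 2}) = 3
G(9) = mex({0, 2}) = 1
G(10) = mex({0, 2, 3}) = 1
G(11) = mex({0, 3}) = 1
G(12) = mex({1, 3}) = 0
G(13) = mex({0, 1, 2, 3}) = 4
G(14) = mex({0, 1, 2}) = 3
G(15) = mex({0, 1, 2}) = 3
G(16) = mex({0, 1, 2, 4}) = 3
G(17) = mex({0, 1, 3, 4}) = 2
G(18) = mex({0, 1, 3, 4}) = 2
G(19) = mex({0, 1, 3, 5}) = 2
G(20) = mex({0, 1, 2, 3, 5}) = 4
G(21) = mex({0, 1, 2, 3, 5}) = 4
G(22) = mex({1, 2, 6}) = 0
G(23) = mex({0, 1, 2, 3, 4, 6}) = 5
G(24) = mex({0, 1, 2, 3, 4}) = 5
G(25) = mex({0, 1, 3, 4, 7}) = 2
G(26) = mex({0, 1, 3, 4, 5, 7}) = 2
G(27) = mex({0, 1, 3, 5}) = 2
G(28) = mex({0, 1, 2, 5}) = 3
G(29) = mex({0, 1, 2, 4, 5, 6}) = 3
G(30) = mex({1, 2, 4, 6}) = 0
G(31) = mex({0, 1, 2, 3, 4, 6}) = 5
G(32) = mex({1, 2, 3, 4, 7}) = 0
G(33) = mex({0, 3, 7}) = 1
G(34) = mex({0, 2, 3, 5, 7}) = 1
G(35) = mex({0, 2, 3, 5, 6}) = 1
G(36) = mex({0, 1, 2, 5, 6}) = 3
G(37) = mex({0, 1, 2, 4, 5, 6}) = 3
G(38) = mex({0, 1, 2, 4}) = 3
G(39) = mex({0, 1, 2, 3, 4, 7}) = 5
G(40) = mex({0, 1, 2, 3, 4, 5, 7}) = 6
G(41) = mex({0, 1, 2, 3, 5, 7}) = 4
Therefore G(41) = 4.

4


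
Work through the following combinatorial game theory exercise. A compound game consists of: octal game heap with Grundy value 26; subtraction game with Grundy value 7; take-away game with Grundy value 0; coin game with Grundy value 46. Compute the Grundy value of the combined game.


By the Sprague-Grundy theorem, the Grundy value of a sum of games is the XOR of individual Grundy values.
octal game heap: Grundy value = 26. Running XOR: 0 XOR 26 = 26
subtraction game: Grundy value = 7. Running XOR: 26 XOR 7 = 29
take-away game: Grundy value = 0. Running XOR: 29 XOR 0 = 29
coin game: Grundy value = 46. Running XOR: 29 XOR 46 = 51
The combined Grundy value is 51.

51


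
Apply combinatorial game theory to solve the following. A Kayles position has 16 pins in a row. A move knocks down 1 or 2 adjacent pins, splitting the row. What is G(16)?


Kayles: a move removes 1 or 2 adjacent pins from a contiguous row.
Removing pins from a row of k leaves two independent rows (a, b) with a + b = k - 1 (one pin) or a + b = k - 2 (two pins); an end removal gives a = 0.
By Sprague-Grundy, G(k) = mex{ G(a) XOR G(b) } over all these splits. G(0) = 0.
G(1): splits (0,0):0^0=0 -> mex({0}) = 1
G(2): splits (0,1):0^1=1 (0,0):0^0=0 -> mex({0, 1}) = 2
G(3): splits (0,2):0^2=2 (1,1):1^1=0 (0,1):0^1=1 -> mex({0, 1, 2}) = 3
G(4): splits (0,3):0^3=3 (1,2):1^2=3 (0,2):0^2=2 (1,1):1^1=0 -> mex({0, 2, 3}) = 1
G(5): splits (0,4):0^1=1 (1,3):1^3=2 (2,2):2^2=0 (0,3):0^3=3 (1,2):1^2=3 -> mex({0, 1, 2, 3}) = 4
G(6) = mex({0, 1, 2, 4}) = 3
G(7) = mex({0, 1, 3, 4, 5}) = 2
G(8) = mex({0, 2, 3, 5, 6}) = 1
G(9) = mex({0, 1, 2, 3, 6, 7}) = 4
G(10) = mex({0, 1, 3, 4, 5, 7}) = 2
G(11) = mex({0, 1, 2, 3, 4, 5}) = 6
G(12) = mex({0, 1, 2, 3, 5, 6, 7}) = 4
G(13) = mex({0, 2, 3, 4, 6, 7}) = 1
G(14) = mex({0, 1, 4, 5, 6, 7}) = 2
G(15) = mex({0, 1, 2, 3, 4, 5, 6}) = 7
G(16) = mex({0, 2, 3, 5, 6, 7}) = 1
Therefore G(16) = 1.

1


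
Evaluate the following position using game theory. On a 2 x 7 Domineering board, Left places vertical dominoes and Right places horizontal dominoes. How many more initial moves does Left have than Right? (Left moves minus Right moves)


Board is 2 x 7 (rows x cols).
Left (vertical) placements: (rows-1) * cols = 1 * 7 = 7
Right (horizontal) placements: rows * (cols-1) = 2 * 6 = 12
Advantage = Left - Right = 7 - 12 = -5

-5


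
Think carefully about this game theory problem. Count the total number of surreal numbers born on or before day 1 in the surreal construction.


Day 0: {|} = 0 is born. Count = 1.
Day n: the number of surreal numbers born by day n is 2^(n+1) - 1.
By day 0: 2^1 - 1 = 1
By day 1: 2^2 - 1 = 3
By day 1: 3 surreal numbers.

3


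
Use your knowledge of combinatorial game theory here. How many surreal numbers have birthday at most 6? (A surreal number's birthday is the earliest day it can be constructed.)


Day 0: {|} = 0 is born. Count = 1.
Day n: the number of surreal numbers born by day n is 2^(n+1) - 1.
By day 0: 2^1 - 1 = 1
By day 1: 2^2 - 1 = 3
By day 2: 2^3 - 1 = 7
By day 3: 2^4 - 1 = 15
By day 4: 2^5 - 1 = 31
By day 5: 2^6 - 1 = 63
By day 6: 2^7 - 1 = 127
By day 6: 127 surreal numbers.

127
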